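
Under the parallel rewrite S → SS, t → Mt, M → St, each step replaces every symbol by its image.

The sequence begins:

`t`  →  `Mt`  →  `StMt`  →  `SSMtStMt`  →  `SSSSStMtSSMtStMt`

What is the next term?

SSSSSSSSSSMtStMtSSSSStMtSSMtStMt

φ(SSSSStMtSSMtStMt) expands symbol-by-symbol to SS SS SS SS SS Mt St Mt SS SS St Mt SS Mt St Mt; joining the 16 pieces gives the next term.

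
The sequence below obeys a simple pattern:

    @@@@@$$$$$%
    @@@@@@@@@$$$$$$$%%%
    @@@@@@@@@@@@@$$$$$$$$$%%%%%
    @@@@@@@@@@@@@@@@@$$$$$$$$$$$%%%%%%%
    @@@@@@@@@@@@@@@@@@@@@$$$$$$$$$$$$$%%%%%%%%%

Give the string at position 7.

@@@@@@@@@@@@@@@@@@@@@@@@@@@@@$$$$$$$$$$$$$$$$$%%%%%%%%%%%%%

Each string has the form @^{4n+1} $^{2n+3} %^{2n-1} (n = 1, 2, …).
For term 7, n = 7, so the run lengths are 29, 17, 13.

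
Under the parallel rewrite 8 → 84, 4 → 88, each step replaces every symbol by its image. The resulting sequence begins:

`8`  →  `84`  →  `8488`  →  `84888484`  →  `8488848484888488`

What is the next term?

Rewriting the 16 symbols of 8488848484888488 one by one yields 84 88 84 84 84 88 84 88 84 88 84 84 84 88 84 84; concatenated:

84888484848884888488848484888484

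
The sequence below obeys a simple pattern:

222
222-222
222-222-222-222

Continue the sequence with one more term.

Every step duplicates the string with '-' between the halves.
Doubling 222-222-222-222 with '-' between the halves:

222-222-222-222-222-222-222-222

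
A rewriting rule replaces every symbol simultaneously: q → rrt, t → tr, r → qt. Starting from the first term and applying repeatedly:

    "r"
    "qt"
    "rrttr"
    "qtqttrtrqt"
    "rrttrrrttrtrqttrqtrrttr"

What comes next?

Rewriting the 23 symbols of rrttrrrttrtrqttrqtrrttr one by one yields qt qt tr tr qt qt qt tr tr qt tr qt rrt tr tr qt rrt tr qt qt tr tr qt; concatenated:

qtqttrtrqtqtqttrtrqttrqtrrttrtrqtrrttrqtqttrtrqt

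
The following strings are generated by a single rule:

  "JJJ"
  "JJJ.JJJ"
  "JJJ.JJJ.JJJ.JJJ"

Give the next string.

Each string is two copies of the previous one joined by '.'.
Doubling JJJ.JJJ.JJJ.JJJ with '.' between the halves:

JJJ.JJJ.JJJ.JJJ.JJJ.JJJ.JJJ.JJJ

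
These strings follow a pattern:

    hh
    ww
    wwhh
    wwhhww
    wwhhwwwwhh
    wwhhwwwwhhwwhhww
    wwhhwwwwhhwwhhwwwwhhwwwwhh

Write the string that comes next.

From term 3 onward, concatenate the last term with the second-to-last: ww·hh = wwhh, wwhh·ww = wwhhww, …
The next term joins wwhhwwwwhhwwhhwwwwhhwwwwhh and wwhhwwwwhhwwhhww.

wwhhwwwwhhwwhhwwwwhhwwwwhhwwhhwwwwhhwwhhww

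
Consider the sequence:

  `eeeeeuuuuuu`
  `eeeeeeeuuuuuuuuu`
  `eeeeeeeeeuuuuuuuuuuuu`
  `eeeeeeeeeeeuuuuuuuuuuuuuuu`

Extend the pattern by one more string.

eeeeeeeeeeeeeuuuuuuuuuuuuuuuuuu

Reading off run lengths: e runs 5, 7, 9, 11; u runs 6, 9, 12, 15 — each is linear in n, where the shown terms are n = 2, 3, 4, 5.
At n = 6 the blocks have lengths 13, 18.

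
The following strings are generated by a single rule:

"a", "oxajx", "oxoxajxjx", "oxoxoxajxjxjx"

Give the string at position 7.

oxoxoxoxoxoxajxjxjxjxjxjx

s(k+1) = ox·s(k)·jx, so each term gains ox as a prefix and jx as a suffix.
From oxoxoxajxjxjx, 3 further steps: oxoxoxajxjxjx → oxoxoxoxajxjxjxjx → oxoxoxoxoxajxjxjxjxjx → (answer).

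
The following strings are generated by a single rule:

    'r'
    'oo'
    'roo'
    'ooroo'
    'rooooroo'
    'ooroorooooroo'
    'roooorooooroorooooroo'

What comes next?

This is a Fibonacci-style word recurrence s(k) = s(k−2)·s(k−1): e.g. r·oo = roo.
The next term joins ooroorooooroo and roooorooooroorooooroo.

oorooroooorooroooorooooroorooooroo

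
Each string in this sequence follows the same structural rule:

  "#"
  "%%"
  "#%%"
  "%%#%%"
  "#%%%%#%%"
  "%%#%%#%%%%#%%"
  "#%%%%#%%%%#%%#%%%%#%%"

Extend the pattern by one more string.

This is a Fibonacci-style word recurrence s(k) = s(k−2)·s(k−1): e.g. #·%% = #%%.
So term 8 is %%#%%#%%%%#%%·#%%%%#%%%%#%%#%%%%#%%.

%%#%%#%%%%#%%#%%%%#%%%%#%%#%%%%#%%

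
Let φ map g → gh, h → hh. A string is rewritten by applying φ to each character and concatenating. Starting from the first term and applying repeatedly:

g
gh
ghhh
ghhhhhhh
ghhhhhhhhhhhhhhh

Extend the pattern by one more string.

Replace each of the 16 characters of ghhhhhhhhhhhhhhh in place — gh hh hh hh hh hh hh hh hh hh hh hh hh hh hh hh — and concatenate.

ghhhhhhhhhhhhhhhhhhhhhhhhhhhhhhh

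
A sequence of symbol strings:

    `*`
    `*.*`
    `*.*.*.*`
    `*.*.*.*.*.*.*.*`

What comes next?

*.*.*.*.*.*.*.*.*.*.*.*.*.*.*.*

Every step duplicates the string with '.' between the halves.
So the next term is two copies of *.*.*.*.*.*.*.* with '.' between the halves.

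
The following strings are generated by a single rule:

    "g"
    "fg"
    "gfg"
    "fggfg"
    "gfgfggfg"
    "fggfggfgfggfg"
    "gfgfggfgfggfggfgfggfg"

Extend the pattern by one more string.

fggfggfgfggfggfgfggfgfggfggfgfggfg

Each term (from the third on) is the two preceding terms concatenated in order: term 3 = g·fg = gfg.
So term 8 is fggfggfgfggfg·gfgfggfgfggfggfgfggfg.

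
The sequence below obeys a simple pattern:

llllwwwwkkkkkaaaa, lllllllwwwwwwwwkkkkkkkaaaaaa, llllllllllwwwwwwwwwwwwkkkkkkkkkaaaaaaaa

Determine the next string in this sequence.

The n-th term is 3n+1 l's then 4n w's then 2n+3 k's then 2n+2 a's (n = 1, 2, …).
Setting n = 4 gives 13, 16, 11, 10 characters in each block.

lllllllllllllwwwwwwwwwwwwwwwwkkkkkkkkkkkaaaaaaaaaa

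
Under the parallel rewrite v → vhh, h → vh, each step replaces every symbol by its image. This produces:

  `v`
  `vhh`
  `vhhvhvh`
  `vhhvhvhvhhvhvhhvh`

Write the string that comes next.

Rewriting the 17 symbols of vhhvhvhvhhvhvhhvh one by one yields vhh vh vh vhh vh vhh vh vhh vh vh vhh vh vhh vh vh vhh vh; concatenated:

vhhvhvhvhhvhvhhvhvhhvhvhvhhvhvhhvhvhvhhvh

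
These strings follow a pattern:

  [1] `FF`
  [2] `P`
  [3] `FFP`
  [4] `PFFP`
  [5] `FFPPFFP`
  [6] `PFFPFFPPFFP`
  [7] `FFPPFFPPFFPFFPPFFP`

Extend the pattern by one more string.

PFFPFFPPFFPFFPPFFPPFFPFFPPFFP

This is a Fibonacci-style word recurrence s(k) = s(k−2)·s(k−1): e.g. FF·P = FFP.
Continuing: PFFPFFPPFFP · FFPPFFPPFFPFFPPFFP gives term 8.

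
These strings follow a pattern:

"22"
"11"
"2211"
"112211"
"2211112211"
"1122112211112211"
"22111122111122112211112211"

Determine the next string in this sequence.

From term 3 onward, concatenate the second-to-last term with the last: 22·11 = 2211, 11·2211 = 112211, …
Continuing: 1122112211112211 · 22111122111122112211112211 gives term 8.

112211221111221122111122111122112211112211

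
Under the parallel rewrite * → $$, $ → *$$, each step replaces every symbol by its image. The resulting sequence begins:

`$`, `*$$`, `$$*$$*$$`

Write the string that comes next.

*$$*$$$$*$$*$$$$*$$*$$

Rewriting each symbol of $$*$$*$$: $→*$$, $→*$$, *→$$, $→*$$, $→*$$, *→$$, $→*$$, $→*$$, which concatenates to *$$ *$$ $$ *$$ *$$ $$ *$$ *$$.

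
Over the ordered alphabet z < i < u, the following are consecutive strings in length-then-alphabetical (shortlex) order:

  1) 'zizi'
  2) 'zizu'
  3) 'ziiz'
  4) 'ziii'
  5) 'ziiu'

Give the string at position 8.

Continuing the enumeration 3 steps past ziiu: ziiu → ziuz → ziui → (answer).

ziuu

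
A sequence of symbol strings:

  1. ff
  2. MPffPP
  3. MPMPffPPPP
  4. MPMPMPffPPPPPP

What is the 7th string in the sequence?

MPMPMPMPMPMPffPPPPPPPPPPPP

Every step adds MP to the front and PP to the end of the previous string.
From MPMPMPffPPPPPP, 3 further steps: MPMPMPffPPPPPP → MPMPMPMPffPPPPPPPP → MPMPMPMPMPffPPPPPPPPPP → (answer).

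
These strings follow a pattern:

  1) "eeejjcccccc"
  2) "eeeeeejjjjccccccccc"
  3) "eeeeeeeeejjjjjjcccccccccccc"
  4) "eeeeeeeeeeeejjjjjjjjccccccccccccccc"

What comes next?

eeeeeeeeeeeeeeejjjjjjjjjjcccccccccccccccccc

Term n consists of 3n e's, followed by 2n j's, followed by 3n+3 c's (n = 1, 2, …).
For the next term, n = 5, so the run lengths are 15, 10, 18.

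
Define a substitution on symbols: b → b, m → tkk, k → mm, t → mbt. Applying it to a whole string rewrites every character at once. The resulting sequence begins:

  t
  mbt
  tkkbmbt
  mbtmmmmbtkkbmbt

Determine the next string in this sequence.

tkkbmbttkktkktkktkkbmbtmmmmbtkkbmbt

Applying the rule to each of the 15 symbols of mbtmmmmbtkkbmbt gives the pieces tkk b mbt tkk tkk tkk tkk b mbt mm mm b tkk b mbt, which concatenate to the answer.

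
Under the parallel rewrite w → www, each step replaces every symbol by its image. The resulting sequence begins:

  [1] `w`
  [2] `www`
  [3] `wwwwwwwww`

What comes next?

Apply φ to wwwwwwwww symbol by symbol: w→www, w→www, w→www, w→www, w→www, w→www, w→www, w→www, w→www; joined: www www www www www www www www www.

wwwwwwwwwwwwwwwwwwwwwwwwwww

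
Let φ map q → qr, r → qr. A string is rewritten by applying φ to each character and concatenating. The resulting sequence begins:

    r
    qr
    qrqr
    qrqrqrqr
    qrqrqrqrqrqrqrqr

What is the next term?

φ(qrqrqrqrqrqrqrqr) expands symbol-by-symbol to qr qr qr qr qr qr qr qr qr qr qr qr qr qr qr qr; joining the 16 pieces gives the next term.

qrqrqrqrqrqrqrqrqrqrqrqrqrqrqrqr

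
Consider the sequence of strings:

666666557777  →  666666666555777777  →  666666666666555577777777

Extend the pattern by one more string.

666666666666666555557777777777

Each string has the form 6^{3n} 5^{n} 7^{2n}, where the shown terms are n = 2, 3, 4.
For the next term, n = 5, so the run lengths are 15, 5, 10.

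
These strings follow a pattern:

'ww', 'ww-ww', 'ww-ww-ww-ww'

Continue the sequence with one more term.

s(k+1) = s(k)·-·s(k) — each term doubles the last with '-' between the halves.
Doubling ww-ww-ww-ww with '-' between the halves:

ww-ww-ww-ww-ww-ww-ww-ww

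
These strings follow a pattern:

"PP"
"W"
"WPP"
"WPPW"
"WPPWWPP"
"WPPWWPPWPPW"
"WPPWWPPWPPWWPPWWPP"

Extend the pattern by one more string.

This is a Fibonacci-style word recurrence s(k) = s(k−1)·s(k−2): e.g. W·PP = WPP.
The next term joins WPPWWPPWPPWWPPWWPP and WPPWWPPWPPW.

WPPWWPPWPPWWPPWWPPWPPWWPPWPPW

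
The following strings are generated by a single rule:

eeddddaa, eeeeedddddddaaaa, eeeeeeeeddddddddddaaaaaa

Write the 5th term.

Each string has the form e^{3n-1} d^{3n+1} a^{2n} (n = 1, 2, …).
Setting n = 5 gives 14, 16, 10 characters in each block.

eeeeeeeeeeeeeeddddddddddddddddaaaaaaaaaa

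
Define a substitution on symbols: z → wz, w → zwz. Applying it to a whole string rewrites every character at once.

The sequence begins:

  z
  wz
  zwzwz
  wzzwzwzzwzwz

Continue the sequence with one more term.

zwzwzwzzwzwzzwzwzwzzwzwzzwzwz

Expanding wzzwzwzzwzwz: w→zwz, z→wz, z→wz, w→zwz, z→wz, w→zwz, z→wz, z→wz, w→zwz, z→wz, w→zwz, z→wz. Concatenated: zwz wz wz zwz wz zwz wz wz zwz wz zwz wz.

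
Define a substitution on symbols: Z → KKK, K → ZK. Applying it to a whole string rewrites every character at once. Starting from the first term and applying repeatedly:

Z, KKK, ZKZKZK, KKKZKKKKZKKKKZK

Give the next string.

Applying the rule to each of the 15 symbols of KKKZKKKKZKKKKZK gives the pieces ZK ZK ZK KKK ZK ZK ZK ZK KKK ZK ZK ZK ZK KKK ZK, which concatenate to the answer.

ZKZKZKKKKZKZKZKZKKKKZKZKZKZKKKKZK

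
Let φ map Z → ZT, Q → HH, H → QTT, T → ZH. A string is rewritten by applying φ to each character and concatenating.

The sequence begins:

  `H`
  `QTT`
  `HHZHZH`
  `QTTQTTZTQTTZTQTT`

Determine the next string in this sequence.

HHZHZHHHZHZHZTZHHHZHZHZTZHHHZHZH

Replace each of the 16 characters of QTTQTTZTQTTZTQTT in place — HH ZH ZH HH ZH ZH ZT ZH HH ZH ZH ZT ZH HH ZH ZH — and concatenate.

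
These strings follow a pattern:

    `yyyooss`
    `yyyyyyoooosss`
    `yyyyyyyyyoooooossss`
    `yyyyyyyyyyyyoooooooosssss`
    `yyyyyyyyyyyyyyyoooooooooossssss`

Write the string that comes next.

Each string has the form y^{3n} o^{2n} s^{n+1} (n = 1, 2, …).
For the next term, n = 6, so the run lengths are 18, 12, 7.

yyyyyyyyyyyyyyyyyyoooooooooooosssssss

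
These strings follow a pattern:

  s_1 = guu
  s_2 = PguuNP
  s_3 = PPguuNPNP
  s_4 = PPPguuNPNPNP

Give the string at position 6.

PPPPPguuNPNPNPNPNP

s(k+1) = P·s(k)·NP, so each term gains P as a prefix and NP as a suffix.
From PPPguuNPNPNP, 2 further steps: PPPguuNPNPNP → PPPPguuNPNPNPNP → (answer).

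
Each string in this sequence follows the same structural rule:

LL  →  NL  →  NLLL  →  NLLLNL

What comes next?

This is a Fibonacci-style word recurrence s(k) = s(k−1)·s(k−2): e.g. NL·LL = NLLL.
So term 5 is NLLLNL·NLLL.

NLLLNLNLLL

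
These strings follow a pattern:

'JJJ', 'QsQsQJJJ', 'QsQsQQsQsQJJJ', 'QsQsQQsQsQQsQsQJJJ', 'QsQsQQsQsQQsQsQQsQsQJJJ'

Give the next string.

Every step adds QsQsQ at the front: s(k+1) = QsQsQ·s(k).
Applying this once more to QsQsQQsQsQQsQsQQsQsQJJJ:

QsQsQQsQsQQsQsQQsQsQQsQsQJJJ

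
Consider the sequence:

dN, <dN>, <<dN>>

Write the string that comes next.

Each term wraps the previous one in < on the left and > on the right.
Applying this once more to <<dN>>:

<<<dN>>>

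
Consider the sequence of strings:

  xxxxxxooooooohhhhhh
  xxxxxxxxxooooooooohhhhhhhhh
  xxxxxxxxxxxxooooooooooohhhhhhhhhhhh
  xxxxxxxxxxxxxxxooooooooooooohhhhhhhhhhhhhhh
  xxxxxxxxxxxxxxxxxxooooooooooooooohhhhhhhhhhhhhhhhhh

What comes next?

Each string has the form x^{3n} o^{2n+3} h^{3n}, where the shown terms are n = 2, 3, 4, 5, 6.
Setting n = 7 gives 21, 17, 21 characters in each block.

xxxxxxxxxxxxxxxxxxxxxooooooooooooooooohhhhhhhhhhhhhhhhhhhhh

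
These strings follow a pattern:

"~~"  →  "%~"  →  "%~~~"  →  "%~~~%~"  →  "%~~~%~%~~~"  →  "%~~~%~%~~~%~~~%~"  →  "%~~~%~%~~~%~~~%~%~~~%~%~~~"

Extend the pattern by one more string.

%~~~%~%~~~%~~~%~%~~~%~%~~~%~~~%~%~~~%~~~%~

Each term (from the third on) is the previous term followed by the one before it: term 3 = %~·~~ = %~~~.
The next term joins %~~~%~%~~~%~~~%~%~~~%~%~~~ and %~~~%~%~~~%~~~%~.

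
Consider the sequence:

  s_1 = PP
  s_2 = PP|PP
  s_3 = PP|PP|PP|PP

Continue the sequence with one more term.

s(k+1) = s(k)·|·s(k) — each term doubles the last with '|' between the halves.
Doubling PP|PP|PP|PP with '|' between the halves:

PP|PP|PP|PP|PP|PP|PP|PP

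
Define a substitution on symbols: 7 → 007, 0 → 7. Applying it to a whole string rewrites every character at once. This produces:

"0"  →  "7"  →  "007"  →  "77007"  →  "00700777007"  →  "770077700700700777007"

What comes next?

0070077700700700777007770077700700700777007

Replace each of the 21 characters of 770077700700700777007 in place — 007 007 7 7 007 007 007 7 7 007 7 7 007 7 7 007 007 007 7 7 007 — and concatenate.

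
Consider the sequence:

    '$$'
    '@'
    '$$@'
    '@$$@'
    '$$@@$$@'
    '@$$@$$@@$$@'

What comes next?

$$@@$$@@$$@$$@@$$@

From term 3 onward, concatenate the second-to-last term with the last: $$·@ = $$@, @·$$@ = @$$@, …
So term 7 is $$@@$$@·@$$@$$@@$$@.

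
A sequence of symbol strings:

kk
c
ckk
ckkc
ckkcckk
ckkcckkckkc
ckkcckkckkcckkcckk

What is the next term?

This is a Fibonacci-style word recurrence s(k) = s(k−1)·s(k−2): e.g. c·kk = ckk.
So term 8 is ckkcckkckkcckkcckk·ckkcckkckkc.

ckkcckkckkcckkcckkckkcckkckkc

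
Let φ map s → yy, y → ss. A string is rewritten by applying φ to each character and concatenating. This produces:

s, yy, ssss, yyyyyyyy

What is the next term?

Rewriting each symbol of yyyyyyyy: y→ss, y→ss, y→ss, y→ss, y→ss, y→ss, y→ss, y→ss, which concatenates to ss ss ss ss ss ss ss ss.

ssssssssssssssss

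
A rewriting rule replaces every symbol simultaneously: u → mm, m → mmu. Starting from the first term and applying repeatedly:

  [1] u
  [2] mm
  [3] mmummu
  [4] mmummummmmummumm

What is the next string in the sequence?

φ(mmummummmmummumm) expands symbol-by-symbol to mmu mmu mm mmu mmu mm mmu mmu mmu mmu mm mmu mmu mm mmu mmu; joining the 16 pieces gives the next term.

mmummummmmummummmmummummummummmmummummmmummu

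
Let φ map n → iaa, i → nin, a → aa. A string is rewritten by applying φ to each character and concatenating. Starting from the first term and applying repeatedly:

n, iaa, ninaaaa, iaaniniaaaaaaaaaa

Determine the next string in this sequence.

ninaaaaiaaniniaaninaaaaaaaaaaaaaaaaaaaa

φ(iaaniniaaaaaaaaaa) expands symbol-by-symbol to nin aa aa iaa nin iaa nin aa aa aa aa aa aa aa aa aa aa; joining the 17 pieces gives the next term.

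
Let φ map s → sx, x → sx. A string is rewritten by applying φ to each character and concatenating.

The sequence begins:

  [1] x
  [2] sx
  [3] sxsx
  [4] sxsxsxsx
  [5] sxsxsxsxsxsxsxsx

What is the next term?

φ(sxsxsxsxsxsxsxsx) expands symbol-by-symbol to sx sx sx sx sx sx sx sx sx sx sx sx sx sx sx sx; joining the 16 pieces gives the next term.

sxsxsxsxsxsxsxsxsxsxsxsxsxsxsxsx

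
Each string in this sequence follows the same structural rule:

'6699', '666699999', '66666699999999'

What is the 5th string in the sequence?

666666666699999999999999

The n-th term is 2n 6's then 3n-1 9's (n = 1, 2, …).
For term 5, n = 5, so the run lengths are 10, 14.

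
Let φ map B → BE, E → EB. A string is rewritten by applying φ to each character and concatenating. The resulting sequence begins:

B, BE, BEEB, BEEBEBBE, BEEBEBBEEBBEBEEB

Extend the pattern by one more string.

Rewriting the 16 symbols of BEEBEBBEEBBEBEEB one by one yields BE EB EB BE EB BE BE EB EB BE BE EB BE EB EB BE; concatenated:

BEEBEBBEEBBEBEEBEBBEBEEBBEEBEBBE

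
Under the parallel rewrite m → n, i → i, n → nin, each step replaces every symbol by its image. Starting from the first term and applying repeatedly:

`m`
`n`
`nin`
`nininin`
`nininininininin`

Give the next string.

Replace each of the 15 characters of nininininininin in place — nin i nin i nin i nin i nin i nin i nin i nin — and concatenate.

nininininininininininininininin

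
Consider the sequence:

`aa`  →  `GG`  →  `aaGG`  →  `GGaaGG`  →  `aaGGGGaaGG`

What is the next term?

Each term (from the third on) is the two preceding terms concatenated in order: term 3 = aa·GG = aaGG.
So term 6 is GGaaGG·aaGGGGaaGG.

GGaaGGaaGGGGaaGG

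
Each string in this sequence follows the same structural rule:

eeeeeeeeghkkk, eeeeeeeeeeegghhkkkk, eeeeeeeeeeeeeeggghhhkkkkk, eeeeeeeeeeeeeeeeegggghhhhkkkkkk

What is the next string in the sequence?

eeeeeeeeeeeeeeeeeeeeggggghhhhhkkkkkkk

Term n consists of 3n+2 e's, followed by n-1 g's, followed by n-1 h's, followed by n+1 k's, where the shown terms are n = 2, 3, 4, 5.
For the next term, n = 6, so the run lengths are 20, 5, 5, 7.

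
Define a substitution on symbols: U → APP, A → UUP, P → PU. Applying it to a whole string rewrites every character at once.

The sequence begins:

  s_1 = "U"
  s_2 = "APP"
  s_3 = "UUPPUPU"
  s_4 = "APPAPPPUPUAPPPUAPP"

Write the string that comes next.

Rewriting the 18 symbols of APPAPPPUPUAPPPUAPP one by one yields UUP PU PU UUP PU PU PU APP PU APP UUP PU PU PU APP UUP PU PU; concatenated:

UUPPUPUUUPPUPUPUAPPPUAPPUUPPUPUPUAPPUUPPUPU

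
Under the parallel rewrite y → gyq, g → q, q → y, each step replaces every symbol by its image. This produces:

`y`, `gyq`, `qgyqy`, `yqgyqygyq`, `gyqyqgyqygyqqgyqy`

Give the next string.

Rewriting the 17 symbols of gyqyqgyqygyqqgyqy one by one yields q gyq y gyq y q gyq y gyq q gyq y y q gyq y gyq; concatenated:

qgyqygyqyqgyqygyqqgyqyyqgyqygyq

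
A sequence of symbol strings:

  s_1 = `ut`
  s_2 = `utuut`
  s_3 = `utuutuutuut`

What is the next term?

s(k+1) = s(k)·u·s(k) — each term doubles the last with 'u' between the halves.
Doubling utuutuutuut with 'u' between the halves:

utuutuutuutuutuutuutuut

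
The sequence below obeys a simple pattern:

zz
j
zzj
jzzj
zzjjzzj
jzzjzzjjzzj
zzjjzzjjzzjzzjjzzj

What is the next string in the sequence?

jzzjzzjjzzjzzjjzzjjzzjzzjjzzj

This is a Fibonacci-style word recurrence s(k) = s(k−2)·s(k−1): e.g. zz·j = zzj.
The next term joins jzzjzzjjzzj and zzjjzzjjzzjzzjjzzj.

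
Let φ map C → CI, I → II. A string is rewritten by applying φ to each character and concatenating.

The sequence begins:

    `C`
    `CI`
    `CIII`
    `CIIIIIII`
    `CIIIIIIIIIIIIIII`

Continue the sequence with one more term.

φ(CIIIIIIIIIIIIIII) expands symbol-by-symbol to CI II II II II II II II II II II II II II II II; joining the 16 pieces gives the next term.

CIIIIIIIIIIIIIIIIIIIIIIIIIIIIIII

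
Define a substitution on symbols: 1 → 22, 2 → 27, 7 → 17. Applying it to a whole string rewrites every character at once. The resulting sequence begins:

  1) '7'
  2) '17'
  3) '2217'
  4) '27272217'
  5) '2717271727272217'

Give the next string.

27172217271722172717271727272217

φ(2717271727272217) expands symbol-by-symbol to 27 17 22 17 27 17 22 17 27 17 27 17 27 27 22 17; joining the 16 pieces gives the next term.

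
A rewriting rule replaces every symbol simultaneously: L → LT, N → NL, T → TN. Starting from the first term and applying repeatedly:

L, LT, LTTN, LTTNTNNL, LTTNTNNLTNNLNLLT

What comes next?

Replace each of the 16 characters of LTTNTNNLTNNLNLLT in place — LT TN TN NL TN NL NL LT TN NL NL LT NL LT LT TN — and concatenate.

LTTNTNNLTNNLNLLTTNNLNLLTNLLTLTTN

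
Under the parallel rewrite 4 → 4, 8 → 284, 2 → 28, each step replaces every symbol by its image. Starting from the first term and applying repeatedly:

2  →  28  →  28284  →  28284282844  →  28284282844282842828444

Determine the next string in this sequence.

28284282844282842828444282842828442828428284444

φ(28284282844282842828444) expands symbol-by-symbol to 28 284 28 284 4 28 284 28 284 4 4 28 284 28 284 4 28 284 28 284 4 4 4; joining the 23 pieces gives the next term.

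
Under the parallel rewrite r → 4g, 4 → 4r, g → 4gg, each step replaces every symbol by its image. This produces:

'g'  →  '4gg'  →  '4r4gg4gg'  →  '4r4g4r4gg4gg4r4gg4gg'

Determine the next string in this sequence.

Applying the rule to each of the 20 symbols of 4r4g4r4gg4gg4r4gg4gg gives the pieces 4r 4g 4r 4gg 4r 4g 4r 4gg 4gg 4r 4gg 4gg 4r 4g 4r 4gg 4gg 4r 4gg 4gg, which concatenate to the answer.

4r4g4r4gg4r4g4r4gg4gg4r4gg4gg4r4g4r4gg4gg4r4gg4gg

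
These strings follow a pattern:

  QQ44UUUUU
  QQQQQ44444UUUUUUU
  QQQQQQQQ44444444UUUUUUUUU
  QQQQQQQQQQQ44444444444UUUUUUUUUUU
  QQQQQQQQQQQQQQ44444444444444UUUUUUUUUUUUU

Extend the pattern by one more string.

QQQQQQQQQQQQQQQQQ44444444444444444UUUUUUUUUUUUUUU

The n-th term is 3n-1 Q's then 3n-1 4's then 2n+3 U's (n = 1, 2, …).
Setting n = 6 gives 17, 17, 15 characters in each block.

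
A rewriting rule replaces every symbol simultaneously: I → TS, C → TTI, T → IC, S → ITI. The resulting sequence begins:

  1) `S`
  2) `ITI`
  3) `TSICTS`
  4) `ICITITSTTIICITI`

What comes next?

TSTTITSICTSICITIICICTSTSTTITSICTS

Applying the rule to each of the 15 symbols of ICITITSTTIICITI gives the pieces TS TTI TS IC TS IC ITI IC IC TS TS TTI TS IC TS, which concatenate to the answer.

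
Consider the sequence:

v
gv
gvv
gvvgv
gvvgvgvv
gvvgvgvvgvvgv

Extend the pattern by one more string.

From term 3 onward, concatenate the last term with the second-to-last: gv·v = gvv, gvv·gv = gvvgv, …
Continuing: gvvgvgvvgvvgv · gvvgvgvv gives term 7.

gvvgvgvvgvvgvgvvgvgvv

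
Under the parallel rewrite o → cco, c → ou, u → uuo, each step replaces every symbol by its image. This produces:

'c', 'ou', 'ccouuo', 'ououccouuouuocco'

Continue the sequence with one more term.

Applying the rule to each of the 16 symbols of ououccouuouuocco gives the pieces cco uuo cco uuo ou ou cco uuo uuo cco uuo uuo cco ou ou cco, which concatenate to the answer.

ccouuoccouuoououccouuouuoccouuouuoccoououcco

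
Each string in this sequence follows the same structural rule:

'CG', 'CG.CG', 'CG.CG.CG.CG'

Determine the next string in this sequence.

Every step duplicates the string with '.' between the halves.
Doubling CG.CG.CG.CG with '.' between the halves:

CG.CG.CG.CG.CG.CG.CG.CG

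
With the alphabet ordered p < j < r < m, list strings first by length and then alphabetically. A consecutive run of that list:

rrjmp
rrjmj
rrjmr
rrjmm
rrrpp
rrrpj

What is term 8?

rrrpm

Advancing 2 positions from rrrpj through rrrpj → rrrpr reaches term 8.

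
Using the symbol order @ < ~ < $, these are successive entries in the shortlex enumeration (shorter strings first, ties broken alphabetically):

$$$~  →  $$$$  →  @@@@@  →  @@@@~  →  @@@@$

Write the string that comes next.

@@@~@

Find the rightmost character of @@@@$ below $, bump it to the next letter, and reset everything to its right to @.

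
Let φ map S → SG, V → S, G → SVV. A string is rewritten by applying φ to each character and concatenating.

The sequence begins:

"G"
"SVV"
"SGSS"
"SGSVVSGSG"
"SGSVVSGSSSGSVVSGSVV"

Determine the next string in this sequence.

Applying the rule to each of the 19 symbols of SGSVVSGSSSGSVVSGSVV gives the pieces SG SVV SG S S SG SVV SG SG SG SVV SG S S SG SVV SG S S, which concatenate to the answer.

SGSVVSGSSSGSVVSGSGSGSVVSGSSSGSVVSGSS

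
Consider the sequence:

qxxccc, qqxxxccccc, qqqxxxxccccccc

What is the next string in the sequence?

qqqqxxxxxccccccccc

The n-th term is n q's then n+1 x's then 2n+1 c's (n = 1, 2, …).
For the next term, n = 4, so the run lengths are 4, 5, 9.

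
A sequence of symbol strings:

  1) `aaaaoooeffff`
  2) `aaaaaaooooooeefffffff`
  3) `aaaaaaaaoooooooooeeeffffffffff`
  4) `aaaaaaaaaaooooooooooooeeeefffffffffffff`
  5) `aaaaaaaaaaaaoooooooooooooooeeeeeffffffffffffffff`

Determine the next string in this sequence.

aaaaaaaaaaaaaaooooooooooooooooooeeeeeefffffffffffffffffff

Reading off run lengths: a runs 4, 6, 8, 10, 12; o runs 3, 6, 9, 12, 15; e runs 1, 2, 3, 4, 5; f runs 4, 7, 10, 13, 16 — each is linear in n (n = 1, 2, …).
For the next term, n = 6, so the run lengths are 14, 18, 6, 19.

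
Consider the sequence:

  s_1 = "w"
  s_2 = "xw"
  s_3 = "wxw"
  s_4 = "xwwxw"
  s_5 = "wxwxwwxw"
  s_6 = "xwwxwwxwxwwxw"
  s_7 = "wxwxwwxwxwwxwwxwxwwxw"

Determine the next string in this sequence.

xwwxwwxwxwwxwwxwxwwxwxwwxwwxwxwwxw

Each term (from the third on) is the two preceding terms concatenated in order: term 3 = w·xw = wxw.
The next term joins xwwxwwxwxwwxw and wxwxwwxwxwwxwwxwxwwxw.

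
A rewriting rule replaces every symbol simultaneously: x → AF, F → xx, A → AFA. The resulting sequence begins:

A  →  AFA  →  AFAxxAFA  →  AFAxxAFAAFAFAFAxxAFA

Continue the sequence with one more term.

φ(AFAxxAFAAFAFAFAxxAFA) expands symbol-by-symbol to AFA xx AFA AF AF AFA xx AFA AFA xx AFA xx AFA xx AFA AF AF AFA xx AFA; joining the 20 pieces gives the next term.

AFAxxAFAAFAFAFAxxAFAAFAxxAFAxxAFAxxAFAAFAFAFAxxAFA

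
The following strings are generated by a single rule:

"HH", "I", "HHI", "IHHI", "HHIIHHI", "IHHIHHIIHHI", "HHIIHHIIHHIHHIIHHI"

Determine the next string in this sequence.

IHHIHHIIHHIHHIIHHIIHHIHHIIHHI

From term 3 onward, concatenate the second-to-last term with the last: HH·I = HHI, I·HHI = IHHI, …
So term 8 is IHHIHHIIHHI·HHIIHHIIHHIHHIIHHI.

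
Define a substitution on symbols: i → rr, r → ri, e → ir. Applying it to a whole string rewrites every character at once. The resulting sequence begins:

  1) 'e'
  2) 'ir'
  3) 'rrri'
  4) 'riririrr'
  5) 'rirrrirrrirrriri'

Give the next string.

rirrriririrrriririrrriririrrrirr

Applying the rule to each of the 16 symbols of rirrrirrrirrriri gives the pieces ri rr ri ri ri rr ri ri ri rr ri ri ri rr ri rr, which concatenate to the answer.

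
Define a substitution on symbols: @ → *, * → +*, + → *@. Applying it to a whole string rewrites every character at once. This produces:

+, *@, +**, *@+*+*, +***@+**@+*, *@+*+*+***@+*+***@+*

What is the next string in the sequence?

Replace each of the 20 characters of *@+*+*+***@+*+***@+* in place — +* * *@ +* *@ +* *@ +* +* +* * *@ +* *@ +* +* +* * *@ +* — and concatenate.

+***@+**@+**@+*+*+***@+**@+*+*+***@+*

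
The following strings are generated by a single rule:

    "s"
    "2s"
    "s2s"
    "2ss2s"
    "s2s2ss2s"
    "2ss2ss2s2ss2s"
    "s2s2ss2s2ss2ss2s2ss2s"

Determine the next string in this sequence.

From term 3 onward, concatenate the second-to-last term with the last: s·2s = s2s, 2s·s2s = 2ss2s, …
The next term joins 2ss2ss2s2ss2s and s2s2ss2s2ss2ss2s2ss2s.

2ss2ss2s2ss2ss2s2ss2s2ss2ss2s2ss2s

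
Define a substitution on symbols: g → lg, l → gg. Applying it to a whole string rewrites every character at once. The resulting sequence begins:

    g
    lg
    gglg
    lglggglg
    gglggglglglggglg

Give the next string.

Rewriting the 16 symbols of gglggglglglggglg one by one yields lg lg gg lg lg lg gg lg gg lg gg lg lg lg gg lg; concatenated:

lglggglglglggglggglggglglglggglg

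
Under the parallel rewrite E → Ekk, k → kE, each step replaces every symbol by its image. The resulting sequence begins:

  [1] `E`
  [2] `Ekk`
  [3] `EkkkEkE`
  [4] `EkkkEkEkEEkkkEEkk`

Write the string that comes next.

Rewriting the 17 symbols of EkkkEkEkEEkkkEEkk one by one yields Ekk kE kE kE Ekk kE Ekk kE Ekk Ekk kE kE kE Ekk Ekk kE kE; concatenated:

EkkkEkEkEEkkkEEkkkEEkkEkkkEkEkEEkkEkkkEkE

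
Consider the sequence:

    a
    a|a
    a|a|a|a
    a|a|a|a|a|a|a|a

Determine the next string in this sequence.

Every step duplicates the string with '|' between the halves.
One more doubling of a|a|a|a|a|a|a|a gives the answer.

a|a|a|a|a|a|a|a|a|a|a|a|a|a|a|a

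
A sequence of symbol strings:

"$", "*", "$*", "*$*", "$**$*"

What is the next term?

Each term (from the third on) is the two preceding terms concatenated in order: term 3 = $·* = $*.
The next term joins *$* and $**$*.

*$*$**$*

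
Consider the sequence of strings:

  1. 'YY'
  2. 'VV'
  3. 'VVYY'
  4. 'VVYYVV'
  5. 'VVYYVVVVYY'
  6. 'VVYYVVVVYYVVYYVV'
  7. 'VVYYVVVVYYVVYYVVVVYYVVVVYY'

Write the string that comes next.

From term 3 onward, concatenate the last term with the second-to-last: VV·YY = VVYY, VVYY·VV = VVYYVV, …
Continuing: VVYYVVVVYYVVYYVVVVYYVVVVYY · VVYYVVVVYYVVYYVV gives term 8.

VVYYVVVVYYVVYYVVVVYYVVVVYYVVYYVVVVYYVVYYVV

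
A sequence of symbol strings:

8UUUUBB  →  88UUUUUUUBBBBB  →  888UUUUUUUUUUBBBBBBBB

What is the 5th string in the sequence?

88888UUUUUUUUUUUUUUUUBBBBBBBBBBBBBB

The n-th term is n 8's then 3n+1 U's then 3n-1 B's (n = 1, 2, …).
For term 5, n = 5, so the run lengths are 5, 16, 14.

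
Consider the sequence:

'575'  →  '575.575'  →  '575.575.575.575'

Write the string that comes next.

575.575.575.575.575.575.575.575

s(k+1) = s(k)·.·s(k) — each term doubles the last with '.' between the halves.
So the next term is two copies of 575.575.575.575 with '.' between the halves.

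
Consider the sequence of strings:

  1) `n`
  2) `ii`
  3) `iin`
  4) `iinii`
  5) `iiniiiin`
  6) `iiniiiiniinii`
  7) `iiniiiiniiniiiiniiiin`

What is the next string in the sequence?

iiniiiiniiniiiiniiiiniiniiiiniinii

From term 3 onward, concatenate the last term with the second-to-last: ii·n = iin, iin·ii = iinii, …
The next term joins iiniiiiniiniiiiniiiin and iiniiiiniinii.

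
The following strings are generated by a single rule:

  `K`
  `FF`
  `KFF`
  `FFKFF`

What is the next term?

Each term (from the third on) is the two preceding terms concatenated in order: term 3 = K·FF = KFF.
The next term joins KFF and FFKFF.

KFFFFKFF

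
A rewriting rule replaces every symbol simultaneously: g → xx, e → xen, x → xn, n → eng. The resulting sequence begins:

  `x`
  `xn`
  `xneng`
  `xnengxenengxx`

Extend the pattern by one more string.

Applying the rule to each of the 13 symbols of xnengxenengxx gives the pieces xn eng xen eng xx xn xen eng xen eng xx xn xn, which concatenate to the answer.

xnengxenengxxxnxenengxenengxxxnxn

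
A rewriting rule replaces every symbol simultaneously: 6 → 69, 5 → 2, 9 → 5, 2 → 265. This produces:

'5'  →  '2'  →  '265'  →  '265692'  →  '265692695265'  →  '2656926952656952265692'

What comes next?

26569269526569522656926952265265692695265

Applying the rule to each of the 22 symbols of 2656926952656952265692 gives the pieces 265 69 2 69 5 265 69 5 2 265 69 2 69 5 2 265 265 69 2 69 5 265, which concatenate to the answer.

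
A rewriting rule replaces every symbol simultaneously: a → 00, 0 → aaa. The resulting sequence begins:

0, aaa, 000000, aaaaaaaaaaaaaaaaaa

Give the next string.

Rewriting the 18 symbols of aaaaaaaaaaaaaaaaaa one by one yields 00 00 00 00 00 00 00 00 00 00 00 00 00 00 00 00 00 00; concatenated:

000000000000000000000000000000000000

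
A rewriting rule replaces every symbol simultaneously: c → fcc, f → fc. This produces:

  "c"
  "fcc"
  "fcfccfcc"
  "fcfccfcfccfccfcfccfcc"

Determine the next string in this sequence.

Applying the rule to each of the 21 symbols of fcfccfcfccfccfcfccfcc gives the pieces fc fcc fc fcc fcc fc fcc fc fcc fcc fc fcc fcc fc fcc fc fcc fcc fc fcc fcc, which concatenate to the answer.

fcfccfcfccfccfcfccfcfccfccfcfccfccfcfccfcfccfccfcfccfcc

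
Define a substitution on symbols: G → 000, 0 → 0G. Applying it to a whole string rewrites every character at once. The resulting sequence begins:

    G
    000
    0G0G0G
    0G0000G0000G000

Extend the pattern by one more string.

Rewriting the 15 symbols of 0G0000G0000G000 one by one yields 0G 000 0G 0G 0G 0G 000 0G 0G 0G 0G 000 0G 0G 0G; concatenated:

0G0000G0G0G0G0000G0G0G0G0000G0G0G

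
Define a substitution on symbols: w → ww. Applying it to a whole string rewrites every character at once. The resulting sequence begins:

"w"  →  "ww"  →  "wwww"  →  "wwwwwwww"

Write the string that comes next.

Expanding wwwwwwww: w→ww, w→ww, w→ww, w→ww, w→ww, w→ww, w→ww, w→ww. Concatenated: ww ww ww ww ww ww ww ww.

wwwwwwwwwwwwwwww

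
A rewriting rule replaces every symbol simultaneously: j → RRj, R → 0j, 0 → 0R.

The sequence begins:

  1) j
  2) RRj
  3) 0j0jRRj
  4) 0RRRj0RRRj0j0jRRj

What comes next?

Rewriting the 17 symbols of 0RRRj0RRRj0j0jRRj one by one yields 0R 0j 0j 0j RRj 0R 0j 0j 0j RRj 0R RRj 0R RRj 0j 0j RRj; concatenated:

0R0j0j0jRRj0R0j0j0jRRj0RRRj0RRRj0j0jRRj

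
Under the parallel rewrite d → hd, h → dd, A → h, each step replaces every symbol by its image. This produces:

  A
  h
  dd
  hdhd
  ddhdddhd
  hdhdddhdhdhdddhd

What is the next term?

Replace each of the 16 characters of hdhdddhdhdhdddhd in place — dd hd dd hd hd hd dd hd dd hd dd hd hd hd dd hd — and concatenate.

ddhdddhdhdhdddhdddhdddhdhdhdddhd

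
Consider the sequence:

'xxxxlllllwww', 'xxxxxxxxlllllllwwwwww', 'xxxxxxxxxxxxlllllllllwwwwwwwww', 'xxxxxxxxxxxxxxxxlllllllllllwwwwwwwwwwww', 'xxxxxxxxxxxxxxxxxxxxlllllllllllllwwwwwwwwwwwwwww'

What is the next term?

xxxxxxxxxxxxxxxxxxxxxxxxlllllllllllllllwwwwwwwwwwwwwwwwww

Each string has the form x^{4n} l^{2n+3} w^{3n} (n = 1, 2, …).
For the next term, n = 6, so the run lengths are 24, 15, 18.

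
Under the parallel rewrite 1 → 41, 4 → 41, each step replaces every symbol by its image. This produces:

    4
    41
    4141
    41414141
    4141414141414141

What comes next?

φ(4141414141414141) expands symbol-by-symbol to 41 41 41 41 41 41 41 41 41 41 41 41 41 41 41 41; joining the 16 pieces gives the next term.

41414141414141414141414141414141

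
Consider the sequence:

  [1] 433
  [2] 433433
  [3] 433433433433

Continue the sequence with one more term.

s(k+1) = s(k)·s(k) — each term doubles the last.
One more doubling of 433433433433 gives the answer.

433433433433433433433433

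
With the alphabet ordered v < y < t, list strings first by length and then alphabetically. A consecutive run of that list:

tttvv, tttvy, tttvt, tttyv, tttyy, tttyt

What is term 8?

Continuing the enumeration 2 steps past tttyt: tttyt → ttttv → (answer).

tttty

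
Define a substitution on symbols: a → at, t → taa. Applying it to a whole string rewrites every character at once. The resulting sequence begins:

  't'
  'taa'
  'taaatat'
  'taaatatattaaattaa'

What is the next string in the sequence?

taaatatattaaattaaattaataaatatattaataaatat

Replace each of the 17 characters of taaatatattaaattaa in place — taa at at at taa at taa at taa taa at at at taa taa at at — and concatenate.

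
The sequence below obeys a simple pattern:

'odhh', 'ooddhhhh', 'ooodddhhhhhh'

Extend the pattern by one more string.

Reading off run lengths: o runs 1, 2, 3; d runs 1, 2, 3; h runs 2, 4, 6 — each is linear in n (n = 1, 2, …).
Setting n = 4 gives 4, 4, 8 characters in each block.

ooooddddhhhhhhhh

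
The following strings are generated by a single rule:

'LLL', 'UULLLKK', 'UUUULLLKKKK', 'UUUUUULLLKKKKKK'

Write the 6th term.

UUUUUUUUUULLLKKKKKKKKKK

Every step adds UU to the front and KK to the end of the previous string.
From UUUUUULLLKKKKKK, 2 further steps: UUUUUULLLKKKKKK → UUUUUUUULLLKKKKKKKK → (answer).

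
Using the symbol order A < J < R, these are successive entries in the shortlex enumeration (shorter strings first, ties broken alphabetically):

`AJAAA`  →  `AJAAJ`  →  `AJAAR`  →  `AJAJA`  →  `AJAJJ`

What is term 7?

Advancing 2 positions from AJAJJ through AJAJJ → AJAJR reaches term 7.

AJARA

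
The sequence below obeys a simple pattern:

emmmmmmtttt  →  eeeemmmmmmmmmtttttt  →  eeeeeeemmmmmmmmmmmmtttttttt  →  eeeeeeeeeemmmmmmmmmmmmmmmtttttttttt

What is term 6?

Each string has the form e^{3n-2} m^{3n+3} t^{2n+2} (n = 1, 2, …).
For term 6, n = 6, so the run lengths are 16, 21, 14.

eeeeeeeeeeeeeeeemmmmmmmmmmmmmmmmmmmmmtttttttttttttt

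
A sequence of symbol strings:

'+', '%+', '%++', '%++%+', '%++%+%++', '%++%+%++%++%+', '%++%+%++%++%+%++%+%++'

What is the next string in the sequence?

From term 3 onward, concatenate the last term with the second-to-last: %+·+ = %++, %++·%+ = %++%+, …
The next term joins %++%+%++%++%+%++%+%++ and %++%+%++%++%+.

%++%+%++%++%+%++%+%++%++%+%++%++%+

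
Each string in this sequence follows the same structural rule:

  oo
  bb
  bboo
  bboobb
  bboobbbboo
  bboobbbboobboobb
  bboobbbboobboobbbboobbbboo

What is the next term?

This is a Fibonacci-style word recurrence s(k) = s(k−1)·s(k−2): e.g. bb·oo = bboo.
So term 8 is bboobbbboobboobbbboobbbboo·bboobbbboobboobb.

bboobbbboobboobbbboobbbboobboobbbboobboobb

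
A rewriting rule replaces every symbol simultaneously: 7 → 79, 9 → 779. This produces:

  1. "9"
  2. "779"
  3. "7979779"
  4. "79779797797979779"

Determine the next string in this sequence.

Rewriting the 17 symbols of 79779797797979779 one by one yields 79 779 79 79 779 79 779 79 79 779 79 779 79 779 79 79 779; concatenated:

79779797977979779797977979779797797979779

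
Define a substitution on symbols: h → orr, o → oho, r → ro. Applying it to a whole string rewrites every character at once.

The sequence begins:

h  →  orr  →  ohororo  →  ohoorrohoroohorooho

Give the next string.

Rewriting the 19 symbols of ohoorrohoroohorooho one by one yields oho orr oho oho ro ro oho orr oho ro oho oho orr oho ro oho oho orr oho; concatenated:

ohoorrohoohororoohoorrohoroohoohoorrohoroohoohoorroho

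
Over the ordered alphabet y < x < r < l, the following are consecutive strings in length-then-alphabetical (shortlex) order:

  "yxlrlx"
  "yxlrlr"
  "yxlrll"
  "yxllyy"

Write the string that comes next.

yxllyx

The successor of yxllyy increments the rightmost position that isn't already l and resets every position after it to y.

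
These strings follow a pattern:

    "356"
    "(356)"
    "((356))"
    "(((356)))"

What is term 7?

((((((356))))))

Each term wraps the previous one in ( on the left and ) on the right.
From (((356))), 3 further steps: (((356))) → ((((356)))) → (((((356))))) → (answer).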